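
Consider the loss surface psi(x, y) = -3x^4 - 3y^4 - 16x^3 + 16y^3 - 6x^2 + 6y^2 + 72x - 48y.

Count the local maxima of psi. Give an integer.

4

psi separates as a function of x plus a function of y, so ∇psi=0 decouples.
∂psi/∂x = -12(x - 1)(x + 2)(x + 3) = 0 at x ∈ {-3, -2, 1}; ∂psi/∂y = -12(y - 4)(y - 1)(y + 1) = 0 at y ∈ {-1, 1, 4}.
The Hessian is diagonal: diag(psi_xx, psi_yy). Second derivatives: psi_xx(-3)=-48, psi_xx(-2)=36, psi_xx(1)=-144; psi_yy(-1)=-120, psi_yy(1)=72, psi_yy(4)=-180.
Local maxima occur where both diagonal entries negative: (-3, -1), (-3, 4), (1, -1), (1, 4). Count: 4.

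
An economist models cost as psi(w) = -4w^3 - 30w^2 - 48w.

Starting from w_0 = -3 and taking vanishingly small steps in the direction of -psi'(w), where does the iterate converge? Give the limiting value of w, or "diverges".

psi'(w) = -12(w + 1)(w + 4), so psi'(-3) = 24.
Gradient descent moves in the -psi' direction, i.e. w is decreasing.
The nearest critical point in that direction is w = -4, where psi'' = 36 > 0 (a local minimum). The iterate converges there.

-4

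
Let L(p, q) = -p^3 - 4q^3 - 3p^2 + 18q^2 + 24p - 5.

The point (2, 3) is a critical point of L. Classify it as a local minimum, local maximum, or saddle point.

local maximum

The mixed partial ∂²L/∂p∂q is 0, so the Hessian at any point is diag(L_pp, L_qq) = diag(-6(p + 1), 12(-2q + 3)).
At (2, 3): H = diag(-18, -36).
Both eigenvalues are negative, so H is negative definite: a local maximum.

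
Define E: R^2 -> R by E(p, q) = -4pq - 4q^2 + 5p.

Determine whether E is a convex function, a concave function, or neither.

neither

E is quadratic, so its Hessian is the constant matrix H = [[0, -4], [-4, -8]].
det(H) = -16, tr(H) = -8.
det(H) < 0, so H is indefinite: neither convex nor concave.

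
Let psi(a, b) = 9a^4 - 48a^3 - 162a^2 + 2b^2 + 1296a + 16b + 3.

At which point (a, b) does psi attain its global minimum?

psi(a,b) separates as P(a) + Q(b) + 3, so its minimum is min P + min Q + 3.
P'(a) = 36(a - 4)(a - 3)(a + 3) vanishes at a ∈ {-3, 3, 4}; Q'(b) = 4b + 16 vanishes at b ∈ {-4}.
Local minima of P (where P''>0): P(-3)=-3321, P(4)=1824. Local minima of Q: Q(-4)=-32.
So the global minimum of psi is P(-3) + Q(-4) + 3 = -3321 − 32 + 3 = -3350, attained at (-3, -4).

(-3, -4)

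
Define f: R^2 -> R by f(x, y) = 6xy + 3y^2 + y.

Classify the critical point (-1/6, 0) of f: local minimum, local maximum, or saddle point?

The Hessian of f is constant: H = [[0, 6], [6, 6]].
det(H) = 0·6 − 6² = -36.
Since det(H) < 0, H is indefinite and the critical point is a saddle point.

saddle point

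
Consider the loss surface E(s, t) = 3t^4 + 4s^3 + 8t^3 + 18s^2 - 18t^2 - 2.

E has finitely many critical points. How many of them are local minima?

2

E separates as a function of s plus a function of t, so ∇E=0 decouples.
∂E/∂s = 12s(s + 3) = 0 at s ∈ {-3, 0}; ∂E/∂t = 12t(t - 1)(t + 3) = 0 at t ∈ {-3, 0, 1}.
The Hessian is diagonal: diag(E_ss, E_tt). Second derivatives: E_ss(-3)=-36, E_ss(0)=36; E_tt(-3)=144, E_tt(0)=-36, E_tt(1)=48.
Local minima occur where both diagonal entries positive: (0, -3), (0, 1). Count: 2.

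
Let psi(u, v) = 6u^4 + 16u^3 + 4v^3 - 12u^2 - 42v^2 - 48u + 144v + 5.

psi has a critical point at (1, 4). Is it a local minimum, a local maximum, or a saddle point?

local minimum

The mixed partial ∂²psi/∂u∂v is 0, so the Hessian at any point is diag(psi_uu, psi_vv) = diag(24(3u^2 + 4u - 1), 12(2v - 7)).
At (1, 4): H = diag(144, 12).
Both eigenvalues are positive, so H is positive definite: a local minimum.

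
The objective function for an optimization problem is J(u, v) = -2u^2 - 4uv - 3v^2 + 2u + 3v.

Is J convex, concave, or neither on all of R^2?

concave

J is quadratic, so its Hessian is the constant matrix H = [[-4, -4], [-4, -6]].
det(H) = 8, tr(H) = -10.
det(H) > 0 and tr(H) < 0, so H is negative definite everywhere: concave.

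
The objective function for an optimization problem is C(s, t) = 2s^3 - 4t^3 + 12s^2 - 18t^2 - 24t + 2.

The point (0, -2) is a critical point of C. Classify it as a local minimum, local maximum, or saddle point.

local minimum

The mixed partial ∂²C/∂s∂t is 0, so the Hessian at any point is diag(C_ss, C_tt) = diag(12(s + 2), -12(2t + 3)).
At (0, -2): H = diag(24, 12).
Both eigenvalues are positive, so H is positive definite: a local minimum.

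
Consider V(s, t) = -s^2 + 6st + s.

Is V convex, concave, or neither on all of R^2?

neither

V is quadratic, so its Hessian is the constant matrix H = [[-2, 6], [6, 0]].
det(H) = -36, tr(H) = -2.
det(H) < 0, so H is indefinite: neither convex nor concave.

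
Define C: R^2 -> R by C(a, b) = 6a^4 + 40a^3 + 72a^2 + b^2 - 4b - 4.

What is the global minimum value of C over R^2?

C(a,b) separates as P(a) + Q(b) − 4, so its minimum is min P + min Q − 4.
P'(a) = 24a(a + 2)(a + 3) vanishes at a ∈ {-3, -2, 0}; Q'(b) = 2b - 4 vanishes at b ∈ {2}.
Local minima of P (where P''>0): P(-3)=54, P(0)=0. Local minima of Q: Q(2)=-4.
So the global minimum of C is P(0) + Q(2) − 4 = 0 − 4 − 4 = -8, attained at (0, 2).

-8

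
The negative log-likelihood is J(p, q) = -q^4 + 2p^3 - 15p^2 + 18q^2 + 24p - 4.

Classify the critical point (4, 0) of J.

local minimum

The mixed partial ∂²J/∂p∂q is 0, so the Hessian at any point is diag(J_pp, J_qq) = diag(6(2p - 5), 12(-q^2 + 3)).
At (4, 0): H = diag(18, 36).
Both eigenvalues are positive, so H is positive definite: a local minimum.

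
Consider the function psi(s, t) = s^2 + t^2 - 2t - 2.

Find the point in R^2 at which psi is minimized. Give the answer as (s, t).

psi(s,t) separates as P(s) + Q(t) − 2, so its minimum is min P + min Q − 2.
P'(s) = 2s vanishes at s ∈ {0}; Q'(t) = 2(t - 1) vanishes at t ∈ {1}.
Local minima of P (where P''>0): P(0)=0. Local minima of Q: Q(1)=-1.
So the global minimum of psi is P(0) + Q(1) − 2 = 0 − 1 − 2 = -3, attained at (0, 1).

(0, 1)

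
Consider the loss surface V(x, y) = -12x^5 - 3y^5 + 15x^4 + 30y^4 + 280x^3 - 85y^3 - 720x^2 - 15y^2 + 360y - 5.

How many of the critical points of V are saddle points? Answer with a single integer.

8

V separates as a function of x plus a function of y, so ∇V=0 decouples.
∂V/∂x = -60x(x - 3)(x - 2)(x + 4) = 0 at x ∈ {-4, 0, 2, 3}; ∂V/∂y = -15(y - 4)(y - 3)(y - 2)(y + 1) = 0 at y ∈ {-1, 2, 3, 4}.
The Hessian is diagonal: diag(V_xx, V_yy). Second derivatives: V_xx(-4)=10080, V_xx(0)=-1440, V_xx(2)=720, V_xx(3)=-1260; V_yy(-1)=900, V_yy(2)=-90, V_yy(3)=60, V_yy(4)=-150.
Saddle points occur where the two diagonal entries have opposite signs: (-4, 2), (-4, 4), (0, -1), (0, 3), (2, 2), (2, 4), (3, -1), (3, 3). Count: 8.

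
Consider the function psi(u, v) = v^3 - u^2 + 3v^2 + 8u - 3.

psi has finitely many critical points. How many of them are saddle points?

psi separates as a function of u plus a function of v, so ∇psi=0 decouples.
∂psi/∂u = -2(u - 4) = 0 at u ∈ {4}; ∂psi/∂v = 3v(v + 2) = 0 at v ∈ {-2, 0}.
The Hessian is diagonal: diag(psi_uu, psi_vv). Second derivatives: psi_uu(4)=-2; psi_vv(-2)=-6, psi_vv(0)=6.
Saddle points occur where the two diagonal entries have opposite signs: (4, 0). Count: 1.

1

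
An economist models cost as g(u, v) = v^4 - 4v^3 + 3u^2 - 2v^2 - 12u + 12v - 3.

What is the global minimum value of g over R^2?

-24

g(u,v) separates as P(u) + Q(v) − 3, so its minimum is min P + min Q − 3.
P'(u) = 6u - 12 vanishes at u ∈ {2}; Q'(v) = 4(v - 3)(v - 1)(v + 1) vanishes at v ∈ {-1, 1, 3}.
Local minima of P (where P''>0): P(2)=-12. Local minima of Q: Q(-1)=-9, Q(3)=-9.
So the global minimum of g is P(2) + Q(-1) − 3 = -12 − 9 − 3 = -24, attained at (2, -1).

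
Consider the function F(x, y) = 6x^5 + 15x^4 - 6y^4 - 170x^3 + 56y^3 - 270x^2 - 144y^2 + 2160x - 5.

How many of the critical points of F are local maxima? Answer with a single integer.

F separates as a function of x plus a function of y, so ∇F=0 decouples.
∂F/∂x = 30(x - 3)(x - 2)(x + 3)(x + 4) = 0 at x ∈ {-4, -3, 2, 3}; ∂F/∂y = -24y(y - 4)(y - 3) = 0 at y ∈ {0, 3, 4}.
The Hessian is diagonal: diag(F_xx, F_yy). Second derivatives: F_xx(-4)=-1260, F_xx(-3)=900, F_xx(2)=-900, F_xx(3)=1260; F_yy(0)=-288, F_yy(3)=72, F_yy(4)=-96.
Local maxima occur where both diagonal entries negative: (-4, 0), (-4, 4), (2, 0), (2, 4). Count: 4.

4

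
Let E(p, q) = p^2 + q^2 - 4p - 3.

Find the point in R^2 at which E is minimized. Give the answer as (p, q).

E(p,q) separates as A(p) + B(q) − 3, so its minimum is min A + min B − 3.
A'(p) = 2p - 4 vanishes at p ∈ {2}; B'(q) = 2q vanishes at q ∈ {0}.
Local minima of A (where A''>0): A(2)=-4. Local minima of B: B(0)=0.
So the global minimum of E is A(2) + B(0) − 3 = -4 + 0 − 3 = -7, attained at (2, 0).

(2, 0)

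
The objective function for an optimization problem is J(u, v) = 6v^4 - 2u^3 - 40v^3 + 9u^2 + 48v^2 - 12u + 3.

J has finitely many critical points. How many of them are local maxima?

1

J separates as a function of u plus a function of v, so ∇J=0 decouples.
∂J/∂u = -6(u - 2)(u - 1) = 0 at u ∈ {1, 2}; ∂J/∂v = 24v(v - 4)(v - 1) = 0 at v ∈ {0, 1, 4}.
The Hessian is diagonal: diag(J_uu, J_vv). Second derivatives: J_uu(1)=6, J_uu(2)=-6; J_vv(0)=96, J_vv(1)=-72, J_vv(4)=288.
Local maxima occur where both diagonal entries negative: (2, 1). Count: 1.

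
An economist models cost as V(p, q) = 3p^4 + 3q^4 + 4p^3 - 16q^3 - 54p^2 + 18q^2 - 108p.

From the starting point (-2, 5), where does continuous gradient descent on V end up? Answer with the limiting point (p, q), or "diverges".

(-3, 3)

V is separable, so gradient descent decouples: p follows -∂V/∂p, q follows -∂V/∂q.
∂V/∂p = 12(p - 3)(p + 1)(p + 3); at p=-2 this is 60, so p decreases.
∂V/∂q = 12q(q - 3)(q - 1); at q=5 this is 480, so q decreases.
p converges to its nearest critical value -3 (a local min of the p-part); q converges to 3. The iterate converges to (-3, 3).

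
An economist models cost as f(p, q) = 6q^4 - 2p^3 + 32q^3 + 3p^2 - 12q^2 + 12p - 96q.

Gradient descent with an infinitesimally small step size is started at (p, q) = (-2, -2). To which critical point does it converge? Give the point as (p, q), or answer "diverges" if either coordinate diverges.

f is separable, so gradient descent decouples: p follows -∂f/∂p, q follows -∂f/∂q.
∂f/∂p = -6(p - 2)(p + 1); at p=-2 this is -24, so p increases.
∂f/∂q = 24(q - 1)(q + 1)(q + 4); at q=-2 this is 144, so q decreases.
p converges to its nearest critical value -1 (a local min of the p-part); q converges to -4. The iterate converges to (-1, -4).

(-1, -4)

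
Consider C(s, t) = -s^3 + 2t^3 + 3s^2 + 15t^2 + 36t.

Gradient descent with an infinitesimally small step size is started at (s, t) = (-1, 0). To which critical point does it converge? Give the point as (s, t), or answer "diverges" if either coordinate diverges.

(0, -2)

C is separable, so gradient descent decouples: s follows -∂C/∂s, t follows -∂C/∂t.
∂C/∂s = -3s(s - 2); at s=-1 this is -9, so s increases.
∂C/∂t = 6(t + 2)(t + 3); at t=0 this is 36, so t decreases.
s converges to its nearest critical value 0 (a local min of the s-part); t converges to -2. The iterate converges to (0, -2).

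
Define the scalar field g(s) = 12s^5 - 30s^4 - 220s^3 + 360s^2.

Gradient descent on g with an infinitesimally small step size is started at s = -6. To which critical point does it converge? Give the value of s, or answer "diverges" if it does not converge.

diverges

g'(s) = 60s(s - 4)(s - 1)(s + 3), so g'(-6) = 75600.
Gradient descent moves in the -g' direction, i.e. s is decreasing.
There is no critical point below s=-6, and g' keeps the same sign, so the iterate runs off to −∞.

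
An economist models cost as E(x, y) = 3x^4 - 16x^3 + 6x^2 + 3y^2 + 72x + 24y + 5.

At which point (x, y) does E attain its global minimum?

E(x,y) separates as P(x) + Q(y) + 5, so its minimum is min P + min Q + 5.
P'(x) = 12(x - 3)(x - 2)(x + 1) vanishes at x ∈ {-1, 2, 3}; Q'(y) = 6y + 24 vanishes at y ∈ {-4}.
Local minima of P (where P''>0): P(-1)=-47, P(3)=81. Local minima of Q: Q(-4)=-48.
So the global minimum of E is P(-1) + Q(-4) + 5 = -47 − 48 + 5 = -90, attained at (-1, -4).

(-1, -4)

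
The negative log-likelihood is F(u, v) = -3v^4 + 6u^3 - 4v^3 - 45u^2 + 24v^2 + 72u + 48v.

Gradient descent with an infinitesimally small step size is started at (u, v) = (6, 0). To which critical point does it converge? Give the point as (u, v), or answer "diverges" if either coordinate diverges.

(4, -1)

F is separable, so gradient descent decouples: u follows -∂F/∂u, v follows -∂F/∂v.
∂F/∂u = 18(u - 4)(u - 1); at u=6 this is 180, so u decreases.
∂F/∂v = -12(v - 2)(v + 1)(v + 2); at v=0 this is 48, so v decreases.
u converges to its nearest critical value 4 (a local min of the u-part); v converges to -1. The iterate converges to (4, -1).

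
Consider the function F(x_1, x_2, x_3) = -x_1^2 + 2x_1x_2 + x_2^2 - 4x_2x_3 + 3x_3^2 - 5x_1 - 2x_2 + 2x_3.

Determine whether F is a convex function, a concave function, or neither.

F is quadratic, so its Hessian is the constant matrix H = [[-2, 2, 0], [2, 2, -4], [0, -4, 6]].
Leading principal minors: -2, -8, -16.
Neither pattern holds ⇒ H is indefinite ⇒ neither convex nor concave.

neither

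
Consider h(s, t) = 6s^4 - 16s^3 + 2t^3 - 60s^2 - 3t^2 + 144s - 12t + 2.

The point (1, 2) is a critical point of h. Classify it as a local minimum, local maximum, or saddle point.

saddle point

The mixed partial ∂²h/∂s∂t is 0, so the Hessian at any point is diag(h_ss, h_tt) = diag(24(3s^2 - 4s - 5), 6(2t - 1)).
At (1, 2): H = diag(-144, 18).
The eigenvalues have opposite signs, so H is indefinite: a saddle point.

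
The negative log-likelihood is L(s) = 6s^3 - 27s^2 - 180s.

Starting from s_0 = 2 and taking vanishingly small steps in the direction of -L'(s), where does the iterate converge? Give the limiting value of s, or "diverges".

5

L'(s) = 18(s - 5)(s + 2), so L'(2) = -216.
Gradient descent moves in the -L' direction, i.e. s is increasing.
The nearest critical point in that direction is s = 5, where L'' = 126 > 0 (a local minimum). The iterate converges there.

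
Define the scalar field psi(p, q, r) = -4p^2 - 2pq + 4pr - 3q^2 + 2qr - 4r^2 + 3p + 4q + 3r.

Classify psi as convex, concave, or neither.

psi is quadratic, so its Hessian is the constant matrix H = [[-8, -2, 4], [-2, -6, 2], [4, 2, -8]].
Leading principal minors: -8, 44, -256.
Signs alternate −, +, − ⇒ H ≺ 0 ⇒ concave.

concave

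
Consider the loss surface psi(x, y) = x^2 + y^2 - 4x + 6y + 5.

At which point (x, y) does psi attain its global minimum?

psi(x,y) separates as P(x) + Q(y) + 5, so its minimum is min P + min Q + 5.
P'(x) = 2x - 4 vanishes at x ∈ {2}; Q'(y) = 2y + 6 vanishes at y ∈ {-3}.
Local minima of P (where P''>0): P(2)=-4. Local minima of Q: Q(-3)=-9.
So the global minimum of psi is P(2) + Q(-3) + 5 = -4 − 9 + 5 = -8, attained at (2, -3).

(2, -3)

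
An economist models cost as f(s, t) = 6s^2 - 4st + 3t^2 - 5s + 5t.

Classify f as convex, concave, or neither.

convex

f is quadratic, so its Hessian is the constant matrix H = [[12, -4], [-4, 6]].
det(H) = 56, tr(H) = 18.
det(H) > 0 and tr(H) > 0, so H is positive definite everywhere: convex.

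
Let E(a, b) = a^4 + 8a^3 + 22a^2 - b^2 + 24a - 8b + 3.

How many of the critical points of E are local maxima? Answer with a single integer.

1

E separates as a function of a plus a function of b, so ∇E=0 decouples.
∂E/∂a = 4(a + 1)(a + 2)(a + 3) = 0 at a ∈ {-3, -2, -1}; ∂E/∂b = -2(b + 4) = 0 at b ∈ {-4}.
The Hessian is diagonal: diag(E_aa, E_bb). Second derivatives: E_aa(-3)=8, E_aa(-2)=-4, E_aa(-1)=8; E_bb(-4)=-2.
Local maxima occur where both diagonal entries negative: (-2, -4). Count: 1.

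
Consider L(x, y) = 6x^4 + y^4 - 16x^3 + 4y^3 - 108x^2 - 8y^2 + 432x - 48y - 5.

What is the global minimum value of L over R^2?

-1435

L(x,y) separates as P(x) + Q(y) − 5, so its minimum is min P + min Q − 5.
P'(x) = 24(x - 3)(x - 2)(x + 3) vanishes at x ∈ {-3, 2, 3}; Q'(y) = 4(y - 2)(y + 2)(y + 3) vanishes at y ∈ {-3, -2, 2}.
Local minima of P (where P''>0): P(-3)=-1350, P(3)=378. Local minima of Q: Q(-3)=45, Q(2)=-80.
So the global minimum of L is P(-3) + Q(2) − 5 = -1350 − 80 − 5 = -1435, attained at (-3, 2).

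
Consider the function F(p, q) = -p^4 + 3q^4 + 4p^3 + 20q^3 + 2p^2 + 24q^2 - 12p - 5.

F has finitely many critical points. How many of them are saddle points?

F separates as a function of p plus a function of q, so ∇F=0 decouples.
∂F/∂p = -4(p - 3)(p - 1)(p + 1) = 0 at p ∈ {-1, 1, 3}; ∂F/∂q = 12q(q + 1)(q + 4) = 0 at q ∈ {-4, -1, 0}.
The Hessian is diagonal: diag(F_pp, F_qq). Second derivatives: F_pp(-1)=-32, F_pp(1)=16, F_pp(3)=-32; F_qq(-4)=144, F_qq(-1)=-36, F_qq(0)=48.
Saddle points occur where the two diagonal entries have opposite signs: (-1, -4), (-1, 0), (1, -1), (3, -4), (3, 0). Count: 5.

5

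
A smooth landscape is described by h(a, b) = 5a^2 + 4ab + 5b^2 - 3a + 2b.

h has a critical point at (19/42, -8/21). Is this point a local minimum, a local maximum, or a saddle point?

local minimum

The Hessian of h is constant: H = [[10, 4], [4, 10]].
det(H) = 10·10 − 4² = 84.
det(H) > 0 and tr(H) = 20 > 0, so H is positive definite and the point is a local minimum.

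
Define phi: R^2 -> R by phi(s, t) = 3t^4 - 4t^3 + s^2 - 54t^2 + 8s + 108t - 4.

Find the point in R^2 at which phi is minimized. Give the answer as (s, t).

phi(s,t) separates as P(s) + Q(t) − 4, so its minimum is min P + min Q − 4.
P'(s) = 2s + 8 vanishes at s ∈ {-4}; Q'(t) = 12(t - 3)(t - 1)(t + 3) vanishes at t ∈ {-3, 1, 3}.
Local minima of P (where P''>0): P(-4)=-16. Local minima of Q: Q(-3)=-459, Q(3)=-27.
So the global minimum of phi is P(-4) + Q(-3) − 4 = -16 − 459 − 4 = -479, attained at (-4, -3).

(-4, -3)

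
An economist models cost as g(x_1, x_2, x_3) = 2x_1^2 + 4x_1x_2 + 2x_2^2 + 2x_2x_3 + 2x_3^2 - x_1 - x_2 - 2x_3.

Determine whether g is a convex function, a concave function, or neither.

neither

g is quadratic, so its Hessian is the constant matrix H = [[4, 4, 0], [4, 4, 2], [0, 2, 4]].
Leading principal minors: 4, 0, -16.
Neither pattern holds ⇒ H is indefinite ⇒ neither convex nor concave.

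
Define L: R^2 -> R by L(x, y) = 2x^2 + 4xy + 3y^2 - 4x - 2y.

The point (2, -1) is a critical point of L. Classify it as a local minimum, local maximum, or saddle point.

local minimum

The Hessian of L is constant: H = [[4, 4], [4, 6]].
det(H) = 4·6 − 4² = 8.
det(H) > 0 and tr(H) = 10 > 0, so H is positive definite and the point is a local minimum.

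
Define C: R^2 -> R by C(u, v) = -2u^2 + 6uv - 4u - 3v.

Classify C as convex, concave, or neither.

C is quadratic, so its Hessian is the constant matrix H = [[-4, 6], [6, 0]].
det(H) = -36, tr(H) = -4.
det(H) < 0, so H is indefinite: neither convex nor concave.

neither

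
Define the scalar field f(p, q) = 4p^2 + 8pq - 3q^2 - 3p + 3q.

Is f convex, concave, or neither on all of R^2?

f is quadratic, so its Hessian is the constant matrix H = [[8, 8], [8, -6]].
det(H) = -112, tr(H) = 2.
det(H) < 0, so H is indefinite: neither convex nor concave.

neither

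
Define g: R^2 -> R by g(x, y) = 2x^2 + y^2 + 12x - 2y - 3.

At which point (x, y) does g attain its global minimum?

g(x,y) separates as P(x) + Q(y) − 3, so its minimum is min P + min Q − 3.
P'(x) = 4x + 12 vanishes at x ∈ {-3}; Q'(y) = 2y - 2 vanishes at y ∈ {1}.
Local minima of P (where P''>0): P(-3)=-18. Local minima of Q: Q(1)=-1.
So the global minimum of g is P(-3) + Q(1) − 3 = -18 − 1 − 3 = -22, attained at (-3, 1).

(-3, 1)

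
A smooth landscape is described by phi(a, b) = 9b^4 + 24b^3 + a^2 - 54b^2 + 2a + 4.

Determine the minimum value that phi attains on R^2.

-402

phi(a,b) separates as P(a) + Q(b) + 4, so its minimum is min P + min Q + 4.
P'(a) = 2a + 2 vanishes at a ∈ {-1}; Q'(b) = 36b(b - 1)(b + 3) vanishes at b ∈ {-3, 0, 1}.
Local minima of P (where P''>0): P(-1)=-1. Local minima of Q: Q(-3)=-405, Q(1)=-21.
So the global minimum of phi is P(-1) + Q(-3) + 4 = -1 − 405 + 4 = -402, attained at (-1, -3).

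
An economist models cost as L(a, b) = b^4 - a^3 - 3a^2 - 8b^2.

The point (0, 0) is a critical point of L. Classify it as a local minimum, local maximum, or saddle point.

local maximum

The mixed partial ∂²L/∂a∂b is 0, so the Hessian at any point is diag(L_aa, L_bb) = diag(-6(a + 1), 4(3b^2 - 4)).
At (0, 0): H = diag(-6, -16).
Both eigenvalues are negative, so H is negative definite: a local maximum.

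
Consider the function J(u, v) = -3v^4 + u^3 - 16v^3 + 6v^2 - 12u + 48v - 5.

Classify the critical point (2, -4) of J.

saddle point

The mixed partial ∂²J/∂u∂v is 0, so the Hessian at any point is diag(J_uu, J_vv) = diag(6u, 12(-3v^2 - 8v + 1)).
At (2, -4): H = diag(12, -180).
The eigenvalues have opposite signs, so H is indefinite: a saddle point.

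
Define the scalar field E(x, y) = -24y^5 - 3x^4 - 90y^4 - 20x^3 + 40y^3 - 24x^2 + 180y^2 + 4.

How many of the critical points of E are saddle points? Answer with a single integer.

E separates as a function of x plus a function of y, so ∇E=0 decouples.
∂E/∂x = -12x(x + 1)(x + 4) = 0 at x ∈ {-4, -1, 0}; ∂E/∂y = -120y(y - 1)(y + 1)(y + 3) = 0 at y ∈ {-3, -1, 0, 1}.
The Hessian is diagonal: diag(E_xx, E_yy). Second derivatives: E_xx(-4)=-144, E_xx(-1)=36, E_xx(0)=-48; E_yy(-3)=2880, E_yy(-1)=-480, E_yy(0)=360, E_yy(1)=-960.
Saddle points occur where the two diagonal entries have opposite signs: (-4, -3), (-4, 0), (-1, -1), (-1, 1), (0, -3), (0, 0). Count: 6.

6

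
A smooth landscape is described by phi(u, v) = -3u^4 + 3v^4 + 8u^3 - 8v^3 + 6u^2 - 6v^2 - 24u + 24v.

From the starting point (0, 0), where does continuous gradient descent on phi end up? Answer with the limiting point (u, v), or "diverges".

phi is separable, so gradient descent decouples: u follows -∂phi/∂u, v follows -∂phi/∂v.
∂phi/∂u = -12(u - 2)(u - 1)(u + 1); at u=0 this is -24, so u increases.
∂phi/∂v = 12(v - 2)(v - 1)(v + 1); at v=0 this is 24, so v decreases.
u converges to its nearest critical value 1 (a local min of the u-part); v converges to -1. The iterate converges to (1, -1).

(1, -1)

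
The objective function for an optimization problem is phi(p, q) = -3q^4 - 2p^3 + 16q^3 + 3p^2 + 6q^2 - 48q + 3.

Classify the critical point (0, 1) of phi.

The mixed partial ∂²phi/∂p∂q is 0, so the Hessian at any point is diag(phi_pp, phi_qq) = diag(6(-2p + 1), 12(-3q^2 + 8q + 1)).
At (0, 1): H = diag(6, 72).
Both eigenvalues are positive, so H is positive definite: a local minimum.

local minimum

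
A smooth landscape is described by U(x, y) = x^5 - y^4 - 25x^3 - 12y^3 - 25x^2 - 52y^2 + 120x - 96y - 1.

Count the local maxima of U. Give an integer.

U separates as a function of x plus a function of y, so ∇U=0 decouples.
∂U/∂x = 5(x - 4)(x - 1)(x + 2)(x + 3) = 0 at x ∈ {-3, -2, 1, 4}; ∂U/∂y = -4(y + 2)(y + 3)(y + 4) = 0 at y ∈ {-4, -3, -2}.
The Hessian is diagonal: diag(U_xx, U_yy). Second derivatives: U_xx(-3)=-140, U_xx(-2)=90, U_xx(1)=-180, U_xx(4)=630; U_yy(-4)=-8, U_yy(-3)=4, U_yy(-2)=-8.
Local maxima occur where both diagonal entries negative: (-3, -4), (-3, -2), (1, -4), (1, -2). Count: 4.

4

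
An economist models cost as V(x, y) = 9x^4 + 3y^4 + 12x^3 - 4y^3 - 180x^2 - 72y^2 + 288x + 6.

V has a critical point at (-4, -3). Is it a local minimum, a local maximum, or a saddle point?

local minimum

The mixed partial ∂²V/∂x∂y is 0, so the Hessian at any point is diag(V_xx, V_yy) = diag(36(3x^2 + 2x - 10), 12(3y^2 - 2y - 12)).
At (-4, -3): H = diag(1080, 252).
Both eigenvalues are positive, so H is positive definite: a local minimum.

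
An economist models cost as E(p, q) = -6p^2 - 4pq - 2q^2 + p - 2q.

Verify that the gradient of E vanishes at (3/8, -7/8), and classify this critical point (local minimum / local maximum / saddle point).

∇E = (-12p - 4q + 1, -4p - 4q - 2); substituting (3/8, -7/8) gives ∇E = (0, 0), so (3/8, -7/8) is indeed a critical point.
The Hessian of E is constant: H = [[-12, -4], [-4, -4]].
det(H) = (-12)·(-4) − (-4)² = 32.
det(H) > 0 and tr(H) = -16 < 0, so H is negative definite and the point is a local maximum.

local maximum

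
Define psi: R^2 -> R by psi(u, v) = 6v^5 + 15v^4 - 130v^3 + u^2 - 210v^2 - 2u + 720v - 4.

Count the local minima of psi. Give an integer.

psi separates as a function of u plus a function of v, so ∇psi=0 decouples.
∂psi/∂u = 2(u - 1) = 0 at u ∈ {1}; ∂psi/∂v = 30(v - 3)(v - 1)(v + 2)(v + 4) = 0 at v ∈ {-4, -2, 1, 3}.
The Hessian is diagonal: diag(psi_uu, psi_vv). Second derivatives: psi_uu(1)=2; psi_vv(-4)=-2100, psi_vv(-2)=900, psi_vv(1)=-900, psi_vv(3)=2100.
Local minima occur where both diagonal entries positive: (1, -2), (1, 3). Count: 2.

2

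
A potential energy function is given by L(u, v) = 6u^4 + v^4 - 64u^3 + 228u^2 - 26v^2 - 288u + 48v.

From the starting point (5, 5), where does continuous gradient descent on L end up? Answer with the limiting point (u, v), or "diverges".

L is separable, so gradient descent decouples: u follows -∂L/∂u, v follows -∂L/∂v.
∂L/∂u = 24(u - 4)(u - 3)(u - 1); at u=5 this is 192, so u decreases.
∂L/∂v = 4(v - 3)(v - 1)(v + 4); at v=5 this is 288, so v decreases.
u converges to its nearest critical value 4 (a local min of the u-part); v converges to 3. The iterate converges to (4, 3).

(4, 3)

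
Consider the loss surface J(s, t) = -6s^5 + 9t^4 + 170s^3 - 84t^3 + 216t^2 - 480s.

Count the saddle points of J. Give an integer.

J separates as a function of s plus a function of t, so ∇J=0 decouples.
∂J/∂s = -30(s - 4)(s - 1)(s + 1)(s + 4) = 0 at s ∈ {-4, -1, 1, 4}; ∂J/∂t = 36t(t - 4)(t - 3) = 0 at t ∈ {0, 3, 4}.
The Hessian is diagonal: diag(J_ss, J_tt). Second derivatives: J_ss(-4)=3600, J_ss(-1)=-900, J_ss(1)=900, J_ss(4)=-3600; J_tt(0)=432, J_tt(3)=-108, J_tt(4)=144.
Saddle points occur where the two diagonal entries have opposite signs: (-4, 3), (-1, 0), (-1, 4), (1, 3), (4, 0), (4, 4). Count: 6.

6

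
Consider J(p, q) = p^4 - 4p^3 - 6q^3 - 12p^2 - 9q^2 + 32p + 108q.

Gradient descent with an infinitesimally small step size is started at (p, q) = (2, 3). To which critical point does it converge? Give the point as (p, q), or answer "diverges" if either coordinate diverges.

diverges

J is separable, so gradient descent decouples: p follows -∂J/∂p, q follows -∂J/∂q.
∂J/∂p = 4(p - 4)(p - 1)(p + 2); at p=2 this is -32, so p increases.
∂J/∂q = -18(q - 2)(q + 3); at q=3 this is -108, so q increases.
The q-coordinate has no critical point in that direction and runs off to infinity.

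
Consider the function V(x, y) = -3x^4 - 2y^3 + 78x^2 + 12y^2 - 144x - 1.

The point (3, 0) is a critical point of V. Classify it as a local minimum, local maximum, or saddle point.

saddle point

The mixed partial ∂²V/∂x∂y is 0, so the Hessian at any point is diag(V_xx, V_yy) = diag(12(-3x^2 + 13), 12(-y + 2)).
At (3, 0): H = diag(-168, 24).
The eigenvalues have opposite signs, so H is indefinite: a saddle point.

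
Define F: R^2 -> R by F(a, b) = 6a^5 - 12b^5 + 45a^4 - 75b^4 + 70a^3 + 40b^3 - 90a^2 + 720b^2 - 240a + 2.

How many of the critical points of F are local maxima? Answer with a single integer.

F separates as a function of a plus a function of b, so ∇F=0 decouples.
∂F/∂a = 30(a - 1)(a + 1)(a + 2)(a + 4) = 0 at a ∈ {-4, -2, -1, 1}; ∂F/∂b = -60b(b - 2)(b + 3)(b + 4) = 0 at b ∈ {-4, -3, 0, 2}.
The Hessian is diagonal: diag(F_aa, F_bb). Second derivatives: F_aa(-4)=-900, F_aa(-2)=180, F_aa(-1)=-180, F_aa(1)=900; F_bb(-4)=1440, F_bb(-3)=-900, F_bb(0)=1440, F_bb(2)=-3600.
Local maxima occur where both diagonal entries negative: (-4, -3), (-4, 2), (-1, -3), (-1, 2). Count: 4.

4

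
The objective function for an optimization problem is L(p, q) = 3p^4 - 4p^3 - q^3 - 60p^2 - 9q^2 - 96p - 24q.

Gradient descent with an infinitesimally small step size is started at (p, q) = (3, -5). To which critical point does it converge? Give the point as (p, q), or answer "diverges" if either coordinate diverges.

L is separable, so gradient descent decouples: p follows -∂L/∂p, q follows -∂L/∂q.
∂L/∂p = 12(p - 4)(p + 1)(p + 2); at p=3 this is -240, so p increases.
∂L/∂q = -3(q + 2)(q + 4); at q=-5 this is -9, so q increases.
p converges to its nearest critical value 4 (a local min of the p-part); q converges to -4. The iterate converges to (4, -4).

(4, -4)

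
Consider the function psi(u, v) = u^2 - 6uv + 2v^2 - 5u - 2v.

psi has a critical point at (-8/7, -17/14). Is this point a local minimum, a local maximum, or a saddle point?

saddle point

The Hessian of psi is constant: H = [[2, -6], [-6, 4]].
det(H) = 2·4 − (-6)² = -28.
Since det(H) < 0, H is indefinite and the critical point is a saddle point.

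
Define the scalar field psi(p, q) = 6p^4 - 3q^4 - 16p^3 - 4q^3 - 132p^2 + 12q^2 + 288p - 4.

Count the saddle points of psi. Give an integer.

5

psi separates as a function of p plus a function of q, so ∇psi=0 decouples.
∂psi/∂p = 24(p - 4)(p - 1)(p + 3) = 0 at p ∈ {-3, 1, 4}; ∂psi/∂q = -12q(q - 1)(q + 2) = 0 at q ∈ {-2, 0, 1}.
The Hessian is diagonal: diag(psi_pp, psi_qq). Second derivatives: psi_pp(-3)=672, psi_pp(1)=-288, psi_pp(4)=504; psi_qq(-2)=-72, psi_qq(0)=24, psi_qq(1)=-36.
Saddle points occur where the two diagonal entries have opposite signs: (-3, -2), (-3, 1), (1, 0), (4, -2), (4, 1). Count: 5.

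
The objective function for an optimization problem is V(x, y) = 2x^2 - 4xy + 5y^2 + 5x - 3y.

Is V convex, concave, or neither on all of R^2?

V is quadratic, so its Hessian is the constant matrix H = [[4, -4], [-4, 10]].
det(H) = 24, tr(H) = 14.
det(H) > 0 and tr(H) > 0, so H is positive definite everywhere: convex.

convex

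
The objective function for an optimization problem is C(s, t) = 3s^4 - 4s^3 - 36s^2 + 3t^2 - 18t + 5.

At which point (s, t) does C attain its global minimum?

C(s,t) separates as P(s) + Q(t) + 5, so its minimum is min P + min Q + 5.
P'(s) = 12s(s - 3)(s + 2) vanishes at s ∈ {-2, 0, 3}; Q'(t) = 6(t - 3) vanishes at t ∈ {3}.
Local minima of P (where P''>0): P(-2)=-64, P(3)=-189. Local minima of Q: Q(3)=-27.
So the global minimum of C is P(3) + Q(3) + 5 = -189 − 27 + 5 = -211, attained at (3, 3).

(3, 3)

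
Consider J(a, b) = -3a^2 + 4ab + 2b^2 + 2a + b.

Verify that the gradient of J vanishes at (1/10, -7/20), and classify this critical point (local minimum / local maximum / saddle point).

saddle point

∇J = (-6a + 4b + 2, 4a + 4b + 1); substituting (1/10, -7/20) gives ∇J = (0, 0), so (1/10, -7/20) is indeed a critical point.
The Hessian of J is constant: H = [[-6, 4], [4, 4]].
det(H) = (-6)·4 − 4² = -40.
Since det(H) < 0, H is indefinite and the critical point is a saddle point.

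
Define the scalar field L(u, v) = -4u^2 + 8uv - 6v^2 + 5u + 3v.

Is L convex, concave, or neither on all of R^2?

concave

L is quadratic, so its Hessian is the constant matrix H = [[-8, 8], [8, -12]].
det(H) = 32, tr(H) = -20.
det(H) > 0 and tr(H) < 0, so H is negative definite everywhere: concave.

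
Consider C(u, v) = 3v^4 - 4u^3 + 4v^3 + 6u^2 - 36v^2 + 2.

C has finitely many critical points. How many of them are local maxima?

1

C separates as a function of u plus a function of v, so ∇C=0 decouples.
∂C/∂u = -12u(u - 1) = 0 at u ∈ {0, 1}; ∂C/∂v = 12v(v - 2)(v + 3) = 0 at v ∈ {-3, 0, 2}.
The Hessian is diagonal: diag(C_uu, C_vv). Second derivatives: C_uu(0)=12, C_uu(1)=-12; C_vv(-3)=180, C_vv(0)=-72, C_vv(2)=120.
Local maxima occur where both diagonal entries negative: (1, 0). Count: 1.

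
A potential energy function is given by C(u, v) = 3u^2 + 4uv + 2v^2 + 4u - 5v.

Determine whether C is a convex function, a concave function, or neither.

convex

C is quadratic, so its Hessian is the constant matrix H = [[6, 4], [4, 4]].
det(H) = 8, tr(H) = 10.
det(H) > 0 and tr(H) > 0, so H is positive definite everywhere: convex.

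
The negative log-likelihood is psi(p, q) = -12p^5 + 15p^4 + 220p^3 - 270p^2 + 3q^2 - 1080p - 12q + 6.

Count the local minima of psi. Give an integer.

psi separates as a function of p plus a function of q, so ∇psi=0 decouples.
∂psi/∂p = -60(p - 3)(p - 2)(p + 1)(p + 3) = 0 at p ∈ {-3, -1, 2, 3}; ∂psi/∂q = 6(q - 2) = 0 at q ∈ {2}.
The Hessian is diagonal: diag(psi_pp, psi_qq). Second derivatives: psi_pp(-3)=3600, psi_pp(-1)=-1440, psi_pp(2)=900, psi_pp(3)=-1440; psi_qq(2)=6.
Local minima occur where both diagonal entries positive: (-3, 2), (2, 2). Count: 2.

2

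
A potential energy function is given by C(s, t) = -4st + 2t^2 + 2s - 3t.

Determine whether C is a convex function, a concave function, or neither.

neither

C is quadratic, so its Hessian is the constant matrix H = [[0, -4], [-4, 4]].
det(H) = -16, tr(H) = 4.
det(H) < 0, so H is indefinite: neither convex nor concave.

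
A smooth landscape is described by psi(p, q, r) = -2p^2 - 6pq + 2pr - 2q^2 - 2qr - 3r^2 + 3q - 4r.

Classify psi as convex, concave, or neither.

neither

psi is quadratic, so its Hessian is the constant matrix H = [[-4, -6, 2], [-6, -4, -2], [2, -2, -6]].
Leading principal minors: -4, -20, 200.
Neither pattern holds ⇒ H is indefinite ⇒ neither convex nor concave.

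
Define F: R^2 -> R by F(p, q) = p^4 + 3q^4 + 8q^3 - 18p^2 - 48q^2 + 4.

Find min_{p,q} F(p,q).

F(p,q) separates as A(p) + B(q) + 4, so its minimum is min A + min B + 4.
A'(p) = 4p(p - 3)(p + 3) vanishes at p ∈ {-3, 0, 3}; B'(q) = 12q(q - 2)(q + 4) vanishes at q ∈ {-4, 0, 2}.
Local minima of A (where A''>0): A(-3)=-81, A(3)=-81. Local minima of B: B(-4)=-512, B(2)=-80.
So the global minimum of F is A(-3) + B(-4) + 4 = -81 − 512 + 4 = -589, attained at (-3, -4).

-589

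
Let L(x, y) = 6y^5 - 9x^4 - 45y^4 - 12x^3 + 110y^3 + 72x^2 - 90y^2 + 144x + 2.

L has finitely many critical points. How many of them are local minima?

L separates as a function of x plus a function of y, so ∇L=0 decouples.
∂L/∂x = -36(x - 2)(x + 1)(x + 2) = 0 at x ∈ {-2, -1, 2}; ∂L/∂y = 30y(y - 3)(y - 2)(y - 1) = 0 at y ∈ {0, 1, 2, 3}.
The Hessian is diagonal: diag(L_xx, L_yy). Second derivatives: L_xx(-2)=-144, L_xx(-1)=108, L_xx(2)=-432; L_yy(0)=-180, L_yy(1)=60, L_yy(2)=-60, L_yy(3)=180.
Local minima occur where both diagonal entries positive: (-1, 1), (-1, 3). Count: 2.

2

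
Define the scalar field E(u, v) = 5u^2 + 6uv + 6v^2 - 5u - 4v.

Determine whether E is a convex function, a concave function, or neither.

convex

E is quadratic, so its Hessian is the constant matrix H = [[10, 6], [6, 12]].
det(H) = 84, tr(H) = 22.
det(H) > 0 and tr(H) > 0, so H is positive definite everywhere: convex.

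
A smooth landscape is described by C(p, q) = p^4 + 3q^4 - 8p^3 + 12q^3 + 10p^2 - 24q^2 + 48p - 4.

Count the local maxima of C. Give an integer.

1

C separates as a function of p plus a function of q, so ∇C=0 decouples.
∂C/∂p = 4(p - 4)(p - 3)(p + 1) = 0 at p ∈ {-1, 3, 4}; ∂C/∂q = 12q(q - 1)(q + 4) = 0 at q ∈ {-4, 0, 1}.
The Hessian is diagonal: diag(C_pp, C_qq). Second derivatives: C_pp(-1)=80, C_pp(3)=-16, C_pp(4)=20; C_qq(-4)=240, C_qq(0)=-48, C_qq(1)=60.
Local maxima occur where both diagonal entries negative: (3, 0). Count: 1.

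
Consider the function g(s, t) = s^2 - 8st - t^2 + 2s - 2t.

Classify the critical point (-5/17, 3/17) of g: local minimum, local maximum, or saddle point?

The Hessian of g is constant: H = [[2, -8], [-8, -2]].
det(H) = 2·(-2) − (-8)² = -68.
Since det(H) < 0, H is indefinite and the critical point is a saddle point.

saddle point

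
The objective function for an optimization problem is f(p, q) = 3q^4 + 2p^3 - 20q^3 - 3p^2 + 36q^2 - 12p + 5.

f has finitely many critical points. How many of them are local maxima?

f separates as a function of p plus a function of q, so ∇f=0 decouples.
∂f/∂p = 6(p - 2)(p + 1) = 0 at p ∈ {-1, 2}; ∂f/∂q = 12q(q - 3)(q - 2) = 0 at q ∈ {0, 2, 3}.
The Hessian is diagonal: diag(f_pp, f_qq). Second derivatives: f_pp(-1)=-18, f_pp(2)=18; f_qq(0)=72, f_qq(2)=-24, f_qq(3)=36.
Local maxima occur where both diagonal entries negative: (-1, 2). Count: 1.

1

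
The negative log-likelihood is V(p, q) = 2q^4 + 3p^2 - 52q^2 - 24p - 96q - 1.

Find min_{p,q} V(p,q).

V(p,q) separates as A(p) + B(q) − 1, so its minimum is min A + min B − 1.
A'(p) = 6p - 24 vanishes at p ∈ {4}; B'(q) = 8(q - 4)(q + 1)(q + 3) vanishes at q ∈ {-3, -1, 4}.
Local minima of A (where A''>0): A(4)=-48. Local minima of B: B(-3)=-18, B(4)=-704.
So the global minimum of V is A(4) + B(4) − 1 = -48 − 704 − 1 = -753, attained at (4, 4).

-753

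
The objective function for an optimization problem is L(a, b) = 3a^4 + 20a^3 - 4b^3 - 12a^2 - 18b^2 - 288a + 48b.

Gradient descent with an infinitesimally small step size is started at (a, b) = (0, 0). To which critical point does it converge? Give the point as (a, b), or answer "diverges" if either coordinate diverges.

L is separable, so gradient descent decouples: a follows -∂L/∂a, b follows -∂L/∂b.
∂L/∂a = 12(a - 2)(a + 3)(a + 4); at a=0 this is -288, so a increases.
∂L/∂b = -12(b - 1)(b + 4); at b=0 this is 48, so b decreases.
a converges to its nearest critical value 2 (a local min of the a-part); b converges to -4. The iterate converges to (2, -4).

(2, -4)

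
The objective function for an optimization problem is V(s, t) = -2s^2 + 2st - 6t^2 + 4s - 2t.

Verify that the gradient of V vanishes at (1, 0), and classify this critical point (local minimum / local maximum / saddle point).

∇V = (-4s + 2t + 4, 2s - 12t - 2); substituting (1, 0) gives ∇V = (0, 0), so (1, 0) is indeed a critical point.
The Hessian of V is constant: H = [[-4, 2], [2, -12]].
det(H) = (-4)·(-12) − 2² = 44.
det(H) > 0 and tr(H) = -16 < 0, so H is negative definite and the point is a local maximum.

local maximum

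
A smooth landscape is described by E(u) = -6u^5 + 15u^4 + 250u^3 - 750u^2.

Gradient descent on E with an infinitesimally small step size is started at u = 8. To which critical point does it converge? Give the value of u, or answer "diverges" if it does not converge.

E'(u) = -30u(u - 5)(u - 2)(u + 5), so E'(8) = -56160.
Gradient descent moves in the -E' direction, i.e. u is increasing.
There is no critical point above u=8, and E' keeps the same sign, so the iterate runs off to +∞.

diverges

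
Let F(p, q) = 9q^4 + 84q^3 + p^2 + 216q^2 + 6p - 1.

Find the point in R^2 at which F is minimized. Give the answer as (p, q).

F(p,q) separates as A(p) + B(q) − 1, so its minimum is min A + min B − 1.
A'(p) = 2p + 6 vanishes at p ∈ {-3}; B'(q) = 36q(q + 3)(q + 4) vanishes at q ∈ {-4, -3, 0}.
Local minima of A (where A''>0): A(-3)=-9. Local minima of B: B(-4)=384, B(0)=0.
So the global minimum of F is A(-3) + B(0) − 1 = -9 + 0 − 1 = -10, attained at (-3, 0).

(-3, 0)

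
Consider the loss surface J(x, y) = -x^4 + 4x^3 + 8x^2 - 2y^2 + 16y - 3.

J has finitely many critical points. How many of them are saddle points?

1

J separates as a function of x plus a function of y, so ∇J=0 decouples.
∂J/∂x = -4x(x - 4)(x + 1) = 0 at x ∈ {-1, 0, 4}; ∂J/∂y = -4(y - 4) = 0 at y ∈ {4}.
The Hessian is diagonal: diag(J_xx, J_yy). Second derivatives: J_xx(-1)=-20, J_xx(0)=16, J_xx(4)=-80; J_yy(4)=-4.
Saddle points occur where the two diagonal entries have opposite signs: (0, 4). Count: 1.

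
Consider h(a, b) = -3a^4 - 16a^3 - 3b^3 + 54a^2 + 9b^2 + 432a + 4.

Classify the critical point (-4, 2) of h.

local maximum

The mixed partial ∂²h/∂a∂b is 0, so the Hessian at any point is diag(h_aa, h_bb) = diag(12(-3a^2 - 8a + 9), 18(-b + 1)).
At (-4, 2): H = diag(-84, -18).
Both eigenvalues are negative, so H is negative definite: a local maximum.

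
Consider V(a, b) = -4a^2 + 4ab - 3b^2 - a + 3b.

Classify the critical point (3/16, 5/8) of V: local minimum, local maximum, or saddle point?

local maximum

The Hessian of V is constant: H = [[-8, 4], [4, -6]].
det(H) = (-8)·(-6) − 4² = 32.
det(H) > 0 and tr(H) = -14 < 0, so H is negative definite and the point is a local maximum.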